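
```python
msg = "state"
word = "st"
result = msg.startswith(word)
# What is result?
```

Trace:
`msg = "state"` → msg = 'state'
`word = "st"` → word = 'st'
`result = msg.startswith(word)` → result = True
So result = True

Answer: True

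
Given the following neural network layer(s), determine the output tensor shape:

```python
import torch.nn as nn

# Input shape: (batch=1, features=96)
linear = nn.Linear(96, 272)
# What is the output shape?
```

Input: (1, 96) -> Output: (1, 272)

Answer: (1, 272)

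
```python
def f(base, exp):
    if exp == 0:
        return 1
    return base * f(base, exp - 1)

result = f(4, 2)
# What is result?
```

f(4, 2) = 4 * 4 = 16

Answer: 16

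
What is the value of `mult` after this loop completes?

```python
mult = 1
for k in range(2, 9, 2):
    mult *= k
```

Product of even numbers 2 to 8
`mult` takes the values: 1 → 2 → 8 → 48 → 384

Answer: 384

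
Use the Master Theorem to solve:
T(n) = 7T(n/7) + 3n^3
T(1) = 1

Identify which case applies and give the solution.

a=7, b=7, f(n)=3n^3. log_7(7) = 1. Since c=3 > 1 and the regularity condition holds (7(n/7)^3 = (7/7^3)n^3 with 7/7^3 < 1), Case 3 applies: T(n) = Θ(f(n)) = O(n^3).

Answer: O(n^3) - Case 3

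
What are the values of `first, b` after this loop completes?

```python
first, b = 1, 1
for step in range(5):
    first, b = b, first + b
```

Fibonacci: after 5 iterations
`first, b` takes the values: (1, 1) → (1, 2) → (2, 3) → (3, 5) → (5, 8) → (8, 13)

Answer: 8, 13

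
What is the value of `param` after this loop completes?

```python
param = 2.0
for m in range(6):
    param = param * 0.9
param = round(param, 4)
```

Exponential decay: 2.0 * 0.9^6
`param` takes the values: 2.0 → 1.8 → 1.62 → 1.458 → 1.3122 → 1.18098 → 1.062882 → 1.0629

Answer: 1.0629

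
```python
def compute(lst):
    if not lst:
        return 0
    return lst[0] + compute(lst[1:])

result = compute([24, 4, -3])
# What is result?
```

24 + 4 + (-3) + 0 = 25

Answer: 25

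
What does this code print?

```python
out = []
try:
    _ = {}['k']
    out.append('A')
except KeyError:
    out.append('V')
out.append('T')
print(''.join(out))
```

Execution trace: 'V' (except KeyError) → 'T' (after the try/except). Output: VT

Answer: VT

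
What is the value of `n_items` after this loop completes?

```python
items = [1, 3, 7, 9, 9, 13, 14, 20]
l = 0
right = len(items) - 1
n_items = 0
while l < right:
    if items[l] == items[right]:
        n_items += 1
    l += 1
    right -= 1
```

Count matching pairs from ends
`n_items` takes the values: 0 → 1

Answer: 1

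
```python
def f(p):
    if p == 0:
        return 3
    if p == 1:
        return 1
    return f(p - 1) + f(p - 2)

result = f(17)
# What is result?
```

Build up from base cases: f(0)=3, f(1)=1, f(2)=4, f(3)=5, f(4)=9, f(5)=14, f(6)=23, ..., f(17)=4558

Answer: 4558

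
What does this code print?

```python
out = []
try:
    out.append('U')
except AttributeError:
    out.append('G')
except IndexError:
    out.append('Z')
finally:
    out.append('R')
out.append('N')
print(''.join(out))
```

Execution trace: 'U' (try body, no exception) → 'R' (finally) → 'N' (after the try/except). Output: URN

Answer: URN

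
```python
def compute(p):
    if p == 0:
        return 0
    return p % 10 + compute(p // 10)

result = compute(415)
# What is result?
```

Sum of digits of 415: 5 + 1 + 4 = 10

Answer: 10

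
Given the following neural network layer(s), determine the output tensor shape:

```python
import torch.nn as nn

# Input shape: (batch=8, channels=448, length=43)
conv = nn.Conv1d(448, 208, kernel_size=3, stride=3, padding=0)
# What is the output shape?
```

Input: (8, 448, 43) -> Output: (8, 208, 14)

Answer: (8, 208, 14)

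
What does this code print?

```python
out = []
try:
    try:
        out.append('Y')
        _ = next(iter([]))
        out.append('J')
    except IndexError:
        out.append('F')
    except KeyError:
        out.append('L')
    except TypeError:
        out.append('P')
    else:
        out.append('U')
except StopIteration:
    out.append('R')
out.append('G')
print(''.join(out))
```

Execution trace: 'Y' (inner try body) → 'R' (outer except StopIteration) → 'G' (after the try/except). Output: YRG

Answer: YRG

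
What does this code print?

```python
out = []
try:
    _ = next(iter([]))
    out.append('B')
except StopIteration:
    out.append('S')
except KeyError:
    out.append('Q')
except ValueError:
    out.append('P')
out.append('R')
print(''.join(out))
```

Execution trace: 'S' (except StopIteration) → 'R' (after the try/except). Output: SR

Answer: SR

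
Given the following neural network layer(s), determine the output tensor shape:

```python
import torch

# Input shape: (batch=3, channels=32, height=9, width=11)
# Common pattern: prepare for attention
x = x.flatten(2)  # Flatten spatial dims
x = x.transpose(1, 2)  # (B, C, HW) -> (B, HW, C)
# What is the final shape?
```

Input: (3, 32, 9, 11) -> after flatten(2): (3, 32, 99) -> Output: (3, 99, 32)

Answer: (3, 99, 32)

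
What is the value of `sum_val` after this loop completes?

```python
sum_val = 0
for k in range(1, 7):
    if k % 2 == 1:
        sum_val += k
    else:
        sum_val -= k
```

Add odd, subtract even
`sum_val` takes the values: 0 → 1 → -1 → 2 → -2 → 3 → -3

Answer: -3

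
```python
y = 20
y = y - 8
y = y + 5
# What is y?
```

Trace:
`y = 20` → y = 20
`y = y - 8` → y = 12
`y = y + 5` → y = 17
So y = 17

Answer: 17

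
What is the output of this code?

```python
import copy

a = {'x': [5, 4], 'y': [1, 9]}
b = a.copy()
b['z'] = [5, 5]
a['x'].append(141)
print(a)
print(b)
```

Key concept: shallow copy of dict with mutable values.
Step by step:
`a = {'x': [5, 4], 'y': [1, 9]}` → a = {'x': [5, 4], 'y': [1, 9]}
`b = a.copy()` → b = {'x': [5, 4], 'y': [1, 9]}
`b['z'] = [5, 5]` → b = {'x': [5, 4], 'y': [1, 9], 'z': [5, 5]}
`a['x'].append(141)` → a = {'x': [5, 4, 141], 'y': [1, 9]}; b = {'x': [5, 4, 141], 'y': [1, 9], 'z': [5, 5]}
`print(a)` → prints {'x': [5, 4, 141], 'y': [1, 9]}
`print(b)` → prints {'x': [5, 4, 141], 'y': [1, 9], 'z': [5, 5]}

Answer:
{'x': [5, 4, 141], 'y': [1, 9]}
{'x': [5, 4, 141], 'y': [1, 9], 'z': [5, 5]}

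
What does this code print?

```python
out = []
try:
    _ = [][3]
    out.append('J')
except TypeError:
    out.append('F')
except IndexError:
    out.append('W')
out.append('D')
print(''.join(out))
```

Execution trace: 'W' (except IndexError) → 'D' (after the try/except). Output: WD

Answer: WD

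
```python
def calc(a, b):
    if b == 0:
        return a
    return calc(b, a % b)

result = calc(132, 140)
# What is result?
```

calc(132, 140) -> calc(140, 132) -> calc(132, 8) -> calc(8, 4) -> calc(4, 0) -> 4

Answer: 4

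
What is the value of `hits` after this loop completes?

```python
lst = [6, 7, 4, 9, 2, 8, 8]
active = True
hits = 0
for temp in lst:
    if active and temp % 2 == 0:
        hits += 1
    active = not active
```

Count even values at even positions
`hits` takes the values: 0 → 1 → 2 → 3 → 4

Answer: 4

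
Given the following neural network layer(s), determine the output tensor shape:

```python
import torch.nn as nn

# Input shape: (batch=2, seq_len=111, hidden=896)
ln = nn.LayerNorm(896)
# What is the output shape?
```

Input: (2, 111, 896) -> Output: (2, 111, 896)

Answer: (2, 111, 896)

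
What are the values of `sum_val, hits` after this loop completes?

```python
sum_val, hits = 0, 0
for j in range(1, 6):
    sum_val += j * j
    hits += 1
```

Sum of squares and count
`sum_val, hits` takes the values: (0, 0) → (1, 0) → (1, 1) → (5, 1) → (5, 2) → (14, 2) → (14, 3) → (30, 3) → (30, 4) → (55, 4) → (55, 5)

Answer: 55, 5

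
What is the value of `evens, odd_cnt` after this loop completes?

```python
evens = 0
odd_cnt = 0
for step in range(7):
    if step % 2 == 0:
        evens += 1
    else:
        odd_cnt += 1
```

Count evens and odds in range(7)
`evens, odd_cnt` takes the values: (0, 0) → (1, 0) → (1, 1) → (2, 1) → (2, 2) → (3, 2) → (3, 3) → (4, 3)

Answer: 4, 3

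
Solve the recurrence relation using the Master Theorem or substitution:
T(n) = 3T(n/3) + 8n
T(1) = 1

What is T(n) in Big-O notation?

By Master Theorem: a=3, b=3, f(n)=8n. Since log_3(3) = 1 and f(n) = Θ(n^1), Case 2 applies. T(n) = O(n log n).

Answer: O(n log n)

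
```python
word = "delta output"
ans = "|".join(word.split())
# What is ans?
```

Trace:
`word = "delta output"` → word = 'delta output'
`ans = "|".join(word.split())` → ans = 'delta|output'
So ans = 'delta|output'

Answer: 'delta|output'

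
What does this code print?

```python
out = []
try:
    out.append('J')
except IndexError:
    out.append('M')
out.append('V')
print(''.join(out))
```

Execution trace: 'J' (try body, no exception) → 'V' (after the try/except). Output: JV

Answer: JV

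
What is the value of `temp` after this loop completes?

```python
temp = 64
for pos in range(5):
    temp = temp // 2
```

Halve 5 times: 64 // 2^5 = 2
`temp` takes the values: 64 → 32 → 16 → 8 → 4 → 2

Answer: 2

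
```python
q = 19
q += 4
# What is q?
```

Trace:
`q = 19` → q = 19
`q += 4` → q = 23
So q = 23

Answer: 23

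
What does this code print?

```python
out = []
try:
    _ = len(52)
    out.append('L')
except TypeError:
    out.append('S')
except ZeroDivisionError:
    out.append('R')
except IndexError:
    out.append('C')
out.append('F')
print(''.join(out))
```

Execution trace: 'S' (except TypeError) → 'F' (after the try/except). Output: SF

Answer: SF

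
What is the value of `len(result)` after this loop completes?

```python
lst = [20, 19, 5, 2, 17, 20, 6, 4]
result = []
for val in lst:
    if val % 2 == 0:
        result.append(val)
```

Count even numbers in [20, 19, 5, 2, 17, 20, 6, 4]
`result` takes the values: [] → [20] → [20, 2] → [20, 2, 20] → [20, 2, 20, 6] → [20, 2, 20, 6, 4]
So `len(result)` = 5

Answer: 5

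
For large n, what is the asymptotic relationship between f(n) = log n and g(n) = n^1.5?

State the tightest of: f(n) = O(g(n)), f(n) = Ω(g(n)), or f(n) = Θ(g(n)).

log n vs n^1.5: f(n) = O(g(n)) but not Ω(g(n)) — n^1.5 grows strictly faster than log n.

Answer: f(n) = O(g(n)) but not Ω(g(n)) — n^1.5 grows strictly faster than log n.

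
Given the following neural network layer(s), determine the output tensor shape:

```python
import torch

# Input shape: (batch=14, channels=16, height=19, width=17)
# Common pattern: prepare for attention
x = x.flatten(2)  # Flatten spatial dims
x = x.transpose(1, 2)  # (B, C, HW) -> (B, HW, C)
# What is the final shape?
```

Input: (14, 16, 19, 17) -> after flatten(2): (14, 16, 323) -> Output: (14, 323, 16)

Answer: (14, 323, 16)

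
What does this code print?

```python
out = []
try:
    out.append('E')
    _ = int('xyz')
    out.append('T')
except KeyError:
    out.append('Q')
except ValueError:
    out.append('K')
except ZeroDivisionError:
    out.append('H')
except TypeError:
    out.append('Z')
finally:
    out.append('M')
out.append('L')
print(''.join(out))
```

Execution trace: 'E' (try body) → 'K' (except ValueError) → 'M' (finally) → 'L' (after the try/except). Output: EKML

Answer: EKML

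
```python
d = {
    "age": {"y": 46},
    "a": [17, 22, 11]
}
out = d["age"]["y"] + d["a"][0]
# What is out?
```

Trace:
`d = { ...` → d = {'age': {'y': 46}, 'a': [17, 22, 11]}
`out = d["age"]["y"] + d["a"][0]` → out = 63
So out = 63

Answer: 63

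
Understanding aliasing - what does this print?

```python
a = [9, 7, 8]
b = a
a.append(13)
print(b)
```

Key concept: basic list aliasing.
Step by step:
`a = [9, 7, 8]` → a = [9, 7, 8]
`b = a` → b = [9, 7, 8] (same object as a)
`a.append(13)` → a = [9, 7, 8, 13] (same object as b); b = [9, 7, 8, 13] (same object as a)
`print(b)` → prints [9, 7, 8, 13]

Answer: [9, 7, 8, 13]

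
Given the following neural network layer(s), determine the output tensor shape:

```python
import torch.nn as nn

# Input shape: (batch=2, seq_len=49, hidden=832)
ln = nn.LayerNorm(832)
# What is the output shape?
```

Input: (2, 49, 832) -> Output: (2, 49, 832)

Answer: (2, 49, 832)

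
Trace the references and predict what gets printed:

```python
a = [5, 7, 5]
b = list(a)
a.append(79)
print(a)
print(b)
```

Key concept: list() constructor creates copy.
Step by step:
`a = [5, 7, 5]` → a = [5, 7, 5]
`b = list(a)` → b = [5, 7, 5]
`a.append(79)` → a = [5, 7, 5, 79]
`print(a)` → prints [5, 7, 5, 79]
`print(b)` → prints [5, 7, 5]

Answer:
[5, 7, 5, 79]
[5, 7, 5]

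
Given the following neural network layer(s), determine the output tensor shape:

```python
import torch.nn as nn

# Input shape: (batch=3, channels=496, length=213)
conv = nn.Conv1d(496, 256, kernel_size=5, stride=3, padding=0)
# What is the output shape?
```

Input: (3, 496, 213) -> Output: (3, 256, 70)

Answer: (3, 256, 70)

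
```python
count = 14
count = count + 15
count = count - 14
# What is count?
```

Trace:
`count = 14` → count = 14
`count = count + 15` → count = 29
`count = count - 14` → count = 15
So count = 15

Answer: 15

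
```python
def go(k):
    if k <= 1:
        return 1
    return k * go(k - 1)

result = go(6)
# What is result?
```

go(6) = 6 * 5 * 4 * 3 * 2 * 1 = 720

Answer: 720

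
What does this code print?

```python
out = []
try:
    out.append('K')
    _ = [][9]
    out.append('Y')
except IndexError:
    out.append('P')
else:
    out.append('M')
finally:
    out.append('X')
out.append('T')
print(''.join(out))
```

Execution trace: 'K' (try body) → 'P' (except IndexError) → 'X' (finally) → 'T' (after the try/except). Output: KPXT

Answer: KPXT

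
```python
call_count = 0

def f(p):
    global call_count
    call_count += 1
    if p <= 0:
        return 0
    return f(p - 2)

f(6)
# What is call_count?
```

Linear recursion stepping by 2: 4 calls from p=6 down to ≤0.

Answer: 4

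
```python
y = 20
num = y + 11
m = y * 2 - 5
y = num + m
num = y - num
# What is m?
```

Trace:
`y = 20` → y = 20
`num = y + 11` → num = 31
`m = y * 2 - 5` → m = 35
`y = num + m` → y = 66
`num = y - num` → num = 35
So m = 35

Answer: 35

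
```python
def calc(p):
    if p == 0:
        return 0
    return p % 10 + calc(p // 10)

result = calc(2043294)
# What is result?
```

Sum of digits of 2043294: 4 + 9 + 2 + 3 + 4 + 0 + 2 = 24

Answer: 24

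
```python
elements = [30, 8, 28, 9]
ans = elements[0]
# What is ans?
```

Trace:
`elements = [30, 8, 28, 9]` → elements = [30, 8, 28, 9]
`ans = elements[0]` → ans = 30
So ans = 30

Answer: 30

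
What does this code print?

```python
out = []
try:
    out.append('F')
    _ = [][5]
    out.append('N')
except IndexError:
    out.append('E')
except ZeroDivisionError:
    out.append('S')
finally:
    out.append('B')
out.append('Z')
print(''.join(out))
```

Execution trace: 'F' (try body) → 'E' (except IndexError) → 'B' (finally) → 'Z' (after the try/except). Output: FEBZ

Answer: FEBZ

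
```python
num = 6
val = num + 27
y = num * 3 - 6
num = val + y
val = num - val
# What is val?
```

Trace:
`num = 6` → num = 6
`val = num + 27` → val = 33
`y = num * 3 - 6` → y = 12
`num = val + y` → num = 45
`val = num - val` → val = 12
So val = 12

Answer: 12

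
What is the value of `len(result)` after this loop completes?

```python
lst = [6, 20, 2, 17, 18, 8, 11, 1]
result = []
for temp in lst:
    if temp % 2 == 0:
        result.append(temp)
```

Count even numbers in [6, 20, 2, 17, 18, 8, 11, 1]
`result` takes the values: [] → [6] → [6, 20] → [6, 20, 2] → [6, 20, 2, 18] → [6, 20, 2, 18, 8]
So `len(result)` = 5

Answer: 5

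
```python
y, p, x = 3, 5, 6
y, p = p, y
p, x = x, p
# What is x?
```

Trace:
`y, p, x = 3, 5, 6` → y = 3; p = 5; x = 6
`y, p = p, y` → y = 5; p = 3
`p, x = x, p` → p = 6; x = 3
So x = 3

Answer: 3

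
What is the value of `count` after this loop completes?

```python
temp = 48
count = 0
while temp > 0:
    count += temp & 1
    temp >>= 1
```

Count set bits in 48 (binary: 0b110000)
`count` takes the values: 0 → 1 → 2

Answer: 2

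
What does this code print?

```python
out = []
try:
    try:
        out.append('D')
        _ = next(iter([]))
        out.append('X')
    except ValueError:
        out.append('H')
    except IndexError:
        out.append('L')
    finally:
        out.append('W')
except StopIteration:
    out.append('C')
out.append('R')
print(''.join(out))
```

Execution trace: 'D' (try body) → 'W' (finally) → 'C' (outer except StopIteration) → 'R' (after the try/except). Output: DWCR

Answer: DWCR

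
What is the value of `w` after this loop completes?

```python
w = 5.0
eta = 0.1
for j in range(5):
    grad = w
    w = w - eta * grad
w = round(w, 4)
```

Gradient descent: w = 5.0 * (1 - 0.1)^5
`w` takes the values: 5.0 → 4.5 → 4.05 → 3.645 → 3.2805 → 2.95245 → 2.9524

Answer: 2.9524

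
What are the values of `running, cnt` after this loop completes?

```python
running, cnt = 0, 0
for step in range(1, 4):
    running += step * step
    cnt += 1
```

Sum of squares and count
`running, cnt` takes the values: (0, 0) → (1, 0) → (1, 1) → (5, 1) → (5, 2) → (14, 2) → (14, 3)

Answer: 14, 3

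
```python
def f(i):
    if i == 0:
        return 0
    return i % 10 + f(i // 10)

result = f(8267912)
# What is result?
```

Sum of digits of 8267912: 2 + 1 + 9 + 7 + 6 + 2 + 8 = 35

Answer: 35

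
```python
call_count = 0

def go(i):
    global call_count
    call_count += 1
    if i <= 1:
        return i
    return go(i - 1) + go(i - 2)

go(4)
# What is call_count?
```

Calls(i) = 1 + Calls(i-1) + Calls(i-2); Calls(0)=Calls(1)=1. For i=4 this gives 9.

Answer: 9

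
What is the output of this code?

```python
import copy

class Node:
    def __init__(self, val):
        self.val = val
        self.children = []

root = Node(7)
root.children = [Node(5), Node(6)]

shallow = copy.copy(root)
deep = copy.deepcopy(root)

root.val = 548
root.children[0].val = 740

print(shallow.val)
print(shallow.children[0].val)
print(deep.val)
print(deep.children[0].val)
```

Key concept: deep copy with custom objects.
Step by step:
`root = Node(7)` → root = Node(val=7, children=[])
`root.children = [Node(5), Node(6)]` → root = Node(val=7, children=[Node(val=5, children=[]), Node(val=6, children=[])])
`shallow = copy.copy(root)` → shallow = Node(val=7, children=[Node(val=5, children=[]), Node(val=6, children=[])])
`deep = copy.deepcopy(root)` → deep = Node(val=7, children=[Node(val=5, children=[]), Node(val=6, children=[])])
`root.val = 548` → root = Node(val=548, children=[Node(val=5, children=[]), Node(val=6, children=[])])
`root.children[0].val = 740` → root = Node(val=548, children=[Node(val=740, children=[]), Node(val=6, children=[])]); shallow = Node(val=7, children=[Node(val=740, children=[]), Node(val=6, children=[])])
`print(shallow.val)` → prints 7
`print(shallow.children[0].val)` → prints 740
`print(deep.val)` → prints 7
`print(deep.children[0].val)` → prints 5

Answer:
7
740
7
5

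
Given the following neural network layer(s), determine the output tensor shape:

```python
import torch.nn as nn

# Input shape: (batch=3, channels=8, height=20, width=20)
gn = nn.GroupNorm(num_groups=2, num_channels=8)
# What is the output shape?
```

Input: (3, 8, 20, 20) -> Output: (3, 8, 20, 20)

Answer: (3, 8, 20, 20)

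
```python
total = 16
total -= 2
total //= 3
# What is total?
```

Trace:
`total = 16` → total = 16
`total -= 2` → total = 14
`total //= 3` → total = 4
So total = 4

Answer: 4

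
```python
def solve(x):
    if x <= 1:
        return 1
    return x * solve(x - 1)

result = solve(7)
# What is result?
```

solve(7) = 7 * 6 * 5 * 4 * 3 * 2 * 1 = 5040

Answer: 5040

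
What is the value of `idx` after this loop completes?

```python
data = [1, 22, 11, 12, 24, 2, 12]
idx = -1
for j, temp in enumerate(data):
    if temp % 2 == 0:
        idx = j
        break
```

First even number index in [1, 22, 11, 12, 24, 2, 12]
`idx` takes the values: -1 → 1

Answer: 1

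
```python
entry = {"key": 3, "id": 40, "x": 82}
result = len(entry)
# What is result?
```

Trace:
`entry = {"key": 3, "id": 40, "x": 82}` → entry = {'key': 3, 'id': 40, 'x': 82}
`result = len(entry)` → result = 3
So result = 3

Answer: 3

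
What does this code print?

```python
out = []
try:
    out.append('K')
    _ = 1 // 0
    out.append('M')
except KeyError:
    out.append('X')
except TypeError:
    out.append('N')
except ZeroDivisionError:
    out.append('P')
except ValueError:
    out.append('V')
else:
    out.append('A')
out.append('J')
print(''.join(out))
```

Execution trace: 'K' (try body) → 'P' (except ZeroDivisionError) → 'J' (after the try/except). Output: KPJ

Answer: KPJ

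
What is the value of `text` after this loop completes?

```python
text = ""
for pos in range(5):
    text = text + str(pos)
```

Concatenate digits 0 to 4
`text` takes the values: "" → "0" → "01" → "012" → "0123" → "01234"

Answer: "01234"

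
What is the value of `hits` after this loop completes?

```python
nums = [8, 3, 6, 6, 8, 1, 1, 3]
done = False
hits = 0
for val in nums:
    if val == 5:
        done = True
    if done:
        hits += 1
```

Count elements after first 5 in [8, 3, 6, 6, 8, 1, 1, 3]
`hits` takes the values: 0

Answer: 0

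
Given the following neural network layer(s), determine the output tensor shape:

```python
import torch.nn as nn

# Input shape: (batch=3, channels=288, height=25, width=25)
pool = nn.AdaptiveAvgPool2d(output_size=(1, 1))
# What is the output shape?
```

Input: (3, 288, 25, 25) -> Output: (3, 288, 1, 1)

Answer: (3, 288, 1, 1)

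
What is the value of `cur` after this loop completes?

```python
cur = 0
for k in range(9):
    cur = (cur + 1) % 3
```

Increment mod 3, 9 times = 0
`cur` takes the values: 0 → 1 → 2 → 0 → 1 → 2 → 0 → 1 → 2 → 0

Answer: 0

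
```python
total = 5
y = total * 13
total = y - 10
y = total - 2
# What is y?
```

Trace:
`total = 5` → total = 5
`y = total * 13` → y = 65
`total = y - 10` → total = 55
`y = total - 2` → y = 53
So y = 53

Answer: 53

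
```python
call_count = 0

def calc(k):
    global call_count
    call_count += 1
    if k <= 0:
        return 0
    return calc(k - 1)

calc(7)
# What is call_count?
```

Linear recursion stepping by 1: 8 calls from k=7 down to ≤0.

Answer: 8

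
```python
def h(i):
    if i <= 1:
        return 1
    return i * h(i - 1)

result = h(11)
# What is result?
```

h(11) = 11 * 10 * 9 * 8 * 7 * 6 * 5 * 4 * 3 * 2 * 1 = 39916800

Answer: 39916800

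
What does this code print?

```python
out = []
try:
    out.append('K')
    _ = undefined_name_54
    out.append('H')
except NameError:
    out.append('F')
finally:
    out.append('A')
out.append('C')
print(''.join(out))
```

Execution trace: 'K' (try body) → 'F' (except NameError) → 'A' (finally) → 'C' (after the try/except). Output: KFAC

Answer: KFAC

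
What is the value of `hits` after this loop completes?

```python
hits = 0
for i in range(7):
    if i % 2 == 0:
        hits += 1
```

Count numbers divisible by 2 in range(7)
`hits` takes the values: 0 → 1 → 2 → 3 → 4

Answer: 4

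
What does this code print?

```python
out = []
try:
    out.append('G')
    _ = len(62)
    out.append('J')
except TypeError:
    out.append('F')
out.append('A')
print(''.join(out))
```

Execution trace: 'G' (try body) → 'F' (except TypeError) → 'A' (after the try/except). Output: GFA

Answer: GFA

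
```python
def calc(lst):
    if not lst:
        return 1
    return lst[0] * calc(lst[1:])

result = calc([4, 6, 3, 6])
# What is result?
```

Product over [4, 6, 3, 6] = 4 * 6 * 3 * 6 = 432

Answer: 432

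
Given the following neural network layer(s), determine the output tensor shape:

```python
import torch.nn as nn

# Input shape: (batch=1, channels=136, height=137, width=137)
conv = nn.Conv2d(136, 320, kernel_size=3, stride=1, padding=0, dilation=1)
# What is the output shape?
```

Input: (1, 136, 137, 137) -> Output: (1, 320, 135, 135)

Answer: (1, 320, 135, 135)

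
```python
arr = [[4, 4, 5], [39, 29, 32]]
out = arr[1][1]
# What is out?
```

Trace:
`arr = [[4, 4, 5], [39, 29, 32]]` → arr = [[4, 4, 5], [39, 29, 32]]
`out = arr[1][1]` → out = 29
So out = 29

Answer: 29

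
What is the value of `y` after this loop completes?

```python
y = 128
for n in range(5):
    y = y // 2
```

Halve 5 times: 128 // 2^5 = 4
`y` takes the values: 128 → 64 → 32 → 16 → 8 → 4

Answer: 4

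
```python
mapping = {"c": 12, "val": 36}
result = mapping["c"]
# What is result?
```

Trace:
`mapping = {"c": 12, "val": 36}` → mapping = {'c': 12, 'val': 36}
`result = mapping["c"]` → result = 12
So result = 12

Answer: 12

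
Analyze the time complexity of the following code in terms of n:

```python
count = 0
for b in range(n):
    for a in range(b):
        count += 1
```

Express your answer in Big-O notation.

Each loop level contributes: n × n. Multiplying the contributions gives O(n^2).

Answer: O(n^2)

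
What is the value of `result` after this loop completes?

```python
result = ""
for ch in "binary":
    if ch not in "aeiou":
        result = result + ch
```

Remove vowels from 'binary'
`result` takes the values: "" → "b" → "bn" → "bnr" → "bnry"

Answer: "bnry"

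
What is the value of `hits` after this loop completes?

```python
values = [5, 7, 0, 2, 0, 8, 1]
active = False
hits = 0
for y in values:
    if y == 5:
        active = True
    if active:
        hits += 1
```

Count elements after first 5 in [5, 7, 0, 2, 0, 8, 1]
`hits` takes the values: 0 → 1 → 2 → 3 → 4 → 5 → 6 → 7

Answer: 7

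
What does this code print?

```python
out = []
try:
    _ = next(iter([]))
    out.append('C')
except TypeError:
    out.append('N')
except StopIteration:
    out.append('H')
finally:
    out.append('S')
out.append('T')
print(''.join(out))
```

Execution trace: 'H' (except StopIteration) → 'S' (finally) → 'T' (after the try/except). Output: HST

Answer: HST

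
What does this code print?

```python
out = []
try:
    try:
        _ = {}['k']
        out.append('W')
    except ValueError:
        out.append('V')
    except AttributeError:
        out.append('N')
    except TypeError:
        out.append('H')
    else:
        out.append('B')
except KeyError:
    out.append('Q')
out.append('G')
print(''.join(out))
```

Execution trace: 'Q' (outer except KeyError) → 'G' (after the try/except). Output: QG

Answer: QG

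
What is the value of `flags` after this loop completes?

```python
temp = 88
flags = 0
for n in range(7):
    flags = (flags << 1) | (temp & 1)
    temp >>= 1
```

Reverse lowest 7 bits of 88
`flags` takes the values: 0 → 1 → 3 → 6 → 13

Answer: 13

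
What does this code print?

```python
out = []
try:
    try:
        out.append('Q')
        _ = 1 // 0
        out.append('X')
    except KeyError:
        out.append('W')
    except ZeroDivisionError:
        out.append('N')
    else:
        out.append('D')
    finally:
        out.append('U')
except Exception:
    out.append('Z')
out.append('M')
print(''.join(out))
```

Execution trace: 'Q' (inner try body) → 'N' (inner except ZeroDivisionError) → 'U' (inner finally) → 'M' (after the try/except). Output: QNUM

Answer: QNUM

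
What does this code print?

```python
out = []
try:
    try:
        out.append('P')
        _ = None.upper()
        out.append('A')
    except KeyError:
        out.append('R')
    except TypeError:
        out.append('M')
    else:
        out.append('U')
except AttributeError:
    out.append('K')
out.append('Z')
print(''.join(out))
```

Execution trace: 'P' (inner try body) → 'K' (outer except AttributeError) → 'Z' (after the try/except). Output: PKZ

Answer: PKZ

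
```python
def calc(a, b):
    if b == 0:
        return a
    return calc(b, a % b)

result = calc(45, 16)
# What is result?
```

calc(45, 16) -> calc(16, 13) -> calc(13, 3) -> calc(3, 1) -> calc(1, 0) -> 1

Answer: 1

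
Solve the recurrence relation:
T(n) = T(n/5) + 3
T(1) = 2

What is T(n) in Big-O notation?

Each step divides n by 5 and adds 3. After log_5(n) steps we reach T(1)=2. So T(n) = 3·log_5(n) + 2 = O(log n).

Answer: O(log n)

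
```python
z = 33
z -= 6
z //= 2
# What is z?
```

Trace:
`z = 33` → z = 33
`z -= 6` → z = 27
`z //= 2` → z = 13
So z = 13

Answer: 13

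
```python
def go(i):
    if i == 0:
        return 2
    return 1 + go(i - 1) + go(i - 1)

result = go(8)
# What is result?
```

go(i) = 1 + 2·go(i-1), go(0)=2. Closed form: (2+1)·2^8 - 1 = 767.

Answer: 767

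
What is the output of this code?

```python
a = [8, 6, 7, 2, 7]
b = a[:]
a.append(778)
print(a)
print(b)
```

Key concept: slice [:] creates copy.
Step by step:
`a = [8, 6, 7, 2, 7]` → a = [8, 6, 7, 2, 7]
`b = a[:]` → b = [8, 6, 7, 2, 7]
`a.append(778)` → a = [8, 6, 7, 2, 7, 778]
`print(a)` → prints [8, 6, 7, 2, 7, 778]
`print(b)` → prints [8, 6, 7, 2, 7]

Answer:
[8, 6, 7, 2, 7, 778]
[8, 6, 7, 2, 7]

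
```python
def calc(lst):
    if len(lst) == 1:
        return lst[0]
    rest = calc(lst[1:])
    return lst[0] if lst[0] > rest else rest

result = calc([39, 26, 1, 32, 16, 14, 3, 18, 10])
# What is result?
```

Recursive max over [39, 26, 1, 32, 16, 14, 3, 18, 10] = 39

Answer: 39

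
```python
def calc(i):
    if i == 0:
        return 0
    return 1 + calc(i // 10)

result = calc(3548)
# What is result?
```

Count of digits of 3548: 4

Answer: 4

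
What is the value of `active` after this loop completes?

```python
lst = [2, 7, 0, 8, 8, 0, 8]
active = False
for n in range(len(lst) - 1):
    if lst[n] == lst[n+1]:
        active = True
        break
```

Check consecutive duplicates in [2, 7, 0, 8, 8, 0, 8]
`active` takes the values: False → True

Answer: True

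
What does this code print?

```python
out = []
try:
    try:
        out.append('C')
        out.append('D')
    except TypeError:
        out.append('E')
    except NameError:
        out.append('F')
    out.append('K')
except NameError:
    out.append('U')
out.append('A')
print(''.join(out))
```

Execution trace: 'C' (inner try body) → 'D' (inner try body, no exception) → 'K' (try body, no exception) → 'A' (after the try/except). Output: CDKA

Answer: CDKA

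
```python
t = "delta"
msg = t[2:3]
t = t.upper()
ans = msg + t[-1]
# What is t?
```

Trace:
`t = "delta"` → t = 'delta'
`msg = t[2:3]` → msg = 'l'
`t = t.upper()` → t = 'DELTA'
`ans = msg + t[-1]` → ans = 'lA'
So t = 'DELTA'

Answer: 'DELTA'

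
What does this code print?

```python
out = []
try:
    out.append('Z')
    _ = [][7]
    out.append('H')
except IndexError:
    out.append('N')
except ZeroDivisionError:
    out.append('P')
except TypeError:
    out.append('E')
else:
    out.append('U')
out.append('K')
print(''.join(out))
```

Execution trace: 'Z' (try body) → 'N' (except IndexError) → 'K' (after the try/except). Output: ZNK

Answer: ZNK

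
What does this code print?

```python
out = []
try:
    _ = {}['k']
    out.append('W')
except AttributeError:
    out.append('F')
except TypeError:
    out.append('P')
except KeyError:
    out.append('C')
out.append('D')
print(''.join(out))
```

Execution trace: 'C' (except KeyError) → 'D' (after the try/except). Output: CD

Answer: CD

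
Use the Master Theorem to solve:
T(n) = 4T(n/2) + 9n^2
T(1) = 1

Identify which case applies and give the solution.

a=4, b=2, f(n)=9n^2. log_2(4) = 2. Since c=2 = 2, Case 2 applies: T(n) = Θ(n^log_b(a) · log n) = O(n^2 log n).

Answer: O(n^2 log n) - Case 2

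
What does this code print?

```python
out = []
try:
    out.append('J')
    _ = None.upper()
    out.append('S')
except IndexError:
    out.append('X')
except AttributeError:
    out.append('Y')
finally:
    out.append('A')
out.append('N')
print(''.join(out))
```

Execution trace: 'J' (try body) → 'Y' (except AttributeError) → 'A' (finally) → 'N' (after the try/except). Output: JYAN

Answer: JYAN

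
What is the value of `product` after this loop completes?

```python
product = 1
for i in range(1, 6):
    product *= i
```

5! = 120
`product` takes the values: 1 → 2 → 6 → 24 → 120

Answer: 120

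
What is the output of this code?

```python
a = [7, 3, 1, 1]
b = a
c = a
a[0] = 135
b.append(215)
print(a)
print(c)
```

Key concept: multiple aliases.
Step by step:
`a = [7, 3, 1, 1]` → a = [7, 3, 1, 1]
`b = a` → b = [7, 3, 1, 1] (same object as a)
`c = a` → c = [7, 3, 1, 1] (same object as a, b)
`a[0] = 135` → a = [135, 3, 1, 1] (same object as b, c); b = [135, 3, 1, 1] (same object as a, c); c = [135, 3, 1, 1] (same object as a, b)
`b.append(215)` → a = [135, 3, 1, 1, 215] (same object as b, c); b = [135, 3, 1, 1, 215] (same object as a, c); c = [135, 3, 1, 1, 215] (same object as a, b)
`print(a)` → prints [135, 3, 1, 1, 215]
`print(c)` → prints [135, 3, 1, 1, 215]

Answer:
[135, 3, 1, 1, 215]
[135, 3, 1, 1, 215]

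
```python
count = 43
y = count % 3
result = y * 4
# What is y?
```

Trace:
`count = 43` → count = 43
`y = count % 3` → y = 1
`result = y * 4` → result = 4
So y = 1

Answer: 1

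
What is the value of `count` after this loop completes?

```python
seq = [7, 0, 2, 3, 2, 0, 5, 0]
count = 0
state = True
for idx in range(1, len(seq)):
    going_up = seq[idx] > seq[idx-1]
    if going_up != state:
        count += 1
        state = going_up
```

Count direction changes in [7, 0, 2, 3, 2, 0, 5, 0]
`count` takes the values: 0 → 1 → 2 → 3 → 4 → 5

Answer: 5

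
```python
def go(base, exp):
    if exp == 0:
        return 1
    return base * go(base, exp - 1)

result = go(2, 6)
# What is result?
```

go(2, 6) = 2 * 2 * 2 * 2 * 2 * 2 = 64

Answer: 64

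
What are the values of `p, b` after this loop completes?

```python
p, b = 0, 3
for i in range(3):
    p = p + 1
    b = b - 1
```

p goes 0→3, b goes 3→0
`p, b` takes the values: (0, 3) → (1, 3) → (1, 2) → (2, 2) → (2, 1) → (3, 1) → (3, 0)

Answer: 3, 0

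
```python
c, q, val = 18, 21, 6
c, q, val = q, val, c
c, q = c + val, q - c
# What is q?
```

Trace:
`c, q, val = 18, 21, 6` → c = 18; q = 21; val = 6
`c, q, val = q, val, c` → c = 21; q = 6; val = 18
`c, q = c + val, q - c` → c = 39; q = -15
So q = -15

Answer: -15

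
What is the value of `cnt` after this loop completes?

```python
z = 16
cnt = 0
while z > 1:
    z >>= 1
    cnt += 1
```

Count right shifts until 1
`cnt` takes the values: 0 → 1 → 2 → 3 → 4

Answer: 4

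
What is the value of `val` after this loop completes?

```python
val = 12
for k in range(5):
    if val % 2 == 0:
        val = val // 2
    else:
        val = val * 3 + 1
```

Collatz-style transformation from 12
`val` takes the values: 12 → 6 → 3 → 10 → 5 → 16

Answer: 16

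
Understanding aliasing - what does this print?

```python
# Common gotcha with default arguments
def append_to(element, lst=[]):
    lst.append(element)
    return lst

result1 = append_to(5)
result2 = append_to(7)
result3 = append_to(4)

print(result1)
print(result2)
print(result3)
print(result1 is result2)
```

Key concept: mutable default argument gotcha.
Step by step:
`result1 = append_to(5)` → result1 = [5]
`result2 = append_to(7)` → result1 = [5, 7] (same object as result2); result2 = [5, 7] (same object as result1)
`result3 = append_to(4)` → result1 = [5, 7, 4] (same object as result2, result3); result2 = [5, 7, 4] (same object as result1, result3); result3 = [5, 7, 4] (same object as result1, result2)
`print(result1)` → prints [5, 7, 4]
`print(result2)` → prints [5, 7, 4]
`print(result3)` → prints [5, 7, 4]
`print(result1 is result2)` → prints True

Answer:
[5, 7, 4]
[5, 7, 4]
[5, 7, 4]
True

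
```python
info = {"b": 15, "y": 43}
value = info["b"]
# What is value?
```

Trace:
`info = {"b": 15, "y": 43}` → info = {'b': 15, 'y': 43}
`value = info["b"]` → value = 15
So value = 15

Answer: 15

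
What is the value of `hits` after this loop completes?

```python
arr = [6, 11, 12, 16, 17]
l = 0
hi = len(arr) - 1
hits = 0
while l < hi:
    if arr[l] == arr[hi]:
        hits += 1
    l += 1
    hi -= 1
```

Count matching pairs from ends
`hits` takes the values: 0

Answer: 0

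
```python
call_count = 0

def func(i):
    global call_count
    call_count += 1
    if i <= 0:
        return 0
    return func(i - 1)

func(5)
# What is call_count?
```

Linear recursion stepping by 1: 6 calls from i=5 down to ≤0.

Answer: 6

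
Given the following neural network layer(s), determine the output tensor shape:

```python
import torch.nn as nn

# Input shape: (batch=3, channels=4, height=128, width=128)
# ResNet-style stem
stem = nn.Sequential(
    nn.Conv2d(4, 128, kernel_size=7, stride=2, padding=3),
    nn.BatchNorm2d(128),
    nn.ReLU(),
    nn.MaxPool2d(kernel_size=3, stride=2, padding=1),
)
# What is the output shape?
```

Input: (3, 4, 128, 128) -> after Conv2d 7x7 stride=2: (3, 128, 64, 64) -> Output: (3, 128, 32, 32)

Answer: (3, 128, 32, 32)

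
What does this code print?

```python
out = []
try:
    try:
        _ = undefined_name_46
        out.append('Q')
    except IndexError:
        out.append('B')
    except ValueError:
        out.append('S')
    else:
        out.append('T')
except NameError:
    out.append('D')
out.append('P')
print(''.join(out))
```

Execution trace: 'D' (outer except NameError) → 'P' (after the try/except). Output: DP

Answer: DP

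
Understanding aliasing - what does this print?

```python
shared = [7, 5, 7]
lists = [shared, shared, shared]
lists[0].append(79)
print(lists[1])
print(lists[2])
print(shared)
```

Key concept: list of same reference.
Step by step:
`shared = [7, 5, 7]` → shared = [7, 5, 7]
`lists = [shared, shared, shared]` → lists = [[7, 5, 7], [7, 5, 7], [7, 5, 7]]
`lists[0].append(79)` → shared = [7, 5, 7, 79]; lists = [[7, 5, 7, 79], [7, 5, 7, 79], [7, 5, 7, 79]]
`print(lists[1])` → prints [7, 5, 7, 79]
`print(lists[2])` → prints [7, 5, 7, 79]
`print(shared)` → prints [7, 5, 7, 79]

Answer:
[7, 5, 7, 79]
[7, 5, 7, 79]
[7, 5, 7, 79]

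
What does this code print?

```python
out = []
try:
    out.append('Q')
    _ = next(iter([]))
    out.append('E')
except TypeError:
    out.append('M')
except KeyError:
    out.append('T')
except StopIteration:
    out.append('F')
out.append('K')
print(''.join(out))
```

Execution trace: 'Q' (try body) → 'F' (except StopIteration) → 'K' (after the try/except). Output: QFK

Answer: QFK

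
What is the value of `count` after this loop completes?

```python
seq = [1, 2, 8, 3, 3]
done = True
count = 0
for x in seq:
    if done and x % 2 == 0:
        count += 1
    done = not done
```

Count even values at even positions
`count` takes the values: 0 → 1

Answer: 1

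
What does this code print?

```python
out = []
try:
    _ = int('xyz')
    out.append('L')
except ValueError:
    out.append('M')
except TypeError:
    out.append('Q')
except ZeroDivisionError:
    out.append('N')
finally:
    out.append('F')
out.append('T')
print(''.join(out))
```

Execution trace: 'M' (except ValueError) → 'F' (finally) → 'T' (after the try/except). Output: MFT

Answer: MFT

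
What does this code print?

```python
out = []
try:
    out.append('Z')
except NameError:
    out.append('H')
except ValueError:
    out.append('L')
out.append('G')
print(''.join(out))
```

Execution trace: 'Z' (try body, no exception) → 'G' (after the try/except). Output: ZG

Answer: ZG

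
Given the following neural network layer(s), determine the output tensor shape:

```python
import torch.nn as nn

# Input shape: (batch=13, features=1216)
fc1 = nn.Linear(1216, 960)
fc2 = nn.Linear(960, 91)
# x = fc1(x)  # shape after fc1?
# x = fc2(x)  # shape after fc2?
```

Input: (13, 1216) -> after fc1: (13, 960) -> Output: (13, 91)

Answer: (13, 91)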